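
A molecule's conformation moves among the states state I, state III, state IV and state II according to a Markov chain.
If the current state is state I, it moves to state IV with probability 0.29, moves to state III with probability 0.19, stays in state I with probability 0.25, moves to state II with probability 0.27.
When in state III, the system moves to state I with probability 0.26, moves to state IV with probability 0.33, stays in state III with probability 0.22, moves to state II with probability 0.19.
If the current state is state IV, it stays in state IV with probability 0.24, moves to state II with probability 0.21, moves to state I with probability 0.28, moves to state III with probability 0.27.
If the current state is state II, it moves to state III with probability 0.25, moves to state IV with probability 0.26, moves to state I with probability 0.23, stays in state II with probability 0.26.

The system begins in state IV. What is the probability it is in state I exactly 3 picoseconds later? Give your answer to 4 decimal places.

Propagate the distribution vector 3 picoseconds from state IV.
After 0 picoseconds: (0.0000, 0.0000, 1.0000, 0.0000)
After 1 picosecond: (0.2800, 0.2700, 0.2400, 0.2100)
After 2 picoseconds: (0.2557, 0.2299, 0.2825, 0.2319)
After 3 picoseconds: (0.2561, 0.2334, 0.2781, 0.2323)
P(in state I after 3 picoseconds) = 0.2561

0.2561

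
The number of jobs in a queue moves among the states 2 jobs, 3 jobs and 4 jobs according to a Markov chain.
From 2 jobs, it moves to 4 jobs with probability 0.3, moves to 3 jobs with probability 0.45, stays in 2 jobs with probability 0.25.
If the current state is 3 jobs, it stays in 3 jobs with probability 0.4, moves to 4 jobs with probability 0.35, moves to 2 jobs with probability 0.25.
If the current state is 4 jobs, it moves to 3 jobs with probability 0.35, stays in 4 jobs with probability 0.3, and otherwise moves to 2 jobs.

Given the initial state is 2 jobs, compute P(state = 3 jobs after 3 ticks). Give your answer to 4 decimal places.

Propagate the distribution vector 3 ticks from 2 jobs.
After 0 ticks: (1.0000, 0.0000, 0.0000)
After 1 tick: (0.2500, 0.4500, 0.3000)
After 2 ticks: (0.2800, 0.3975, 0.3225)
After 3 ticks: (0.2823, 0.3979, 0.3199)
P(in 3 jobs after 3 ticks) = 0.3979

0.3979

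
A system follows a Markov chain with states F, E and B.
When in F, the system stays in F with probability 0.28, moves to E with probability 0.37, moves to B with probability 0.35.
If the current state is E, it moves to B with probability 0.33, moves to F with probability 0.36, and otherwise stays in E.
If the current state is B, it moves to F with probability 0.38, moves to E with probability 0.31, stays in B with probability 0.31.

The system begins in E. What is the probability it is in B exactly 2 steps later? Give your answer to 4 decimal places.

Sum over the intermediate state after 1 step:
P = P(E→F)·P(F→B) + P(E→E)·P(E→B) + P(E→B)·P(B→B)
  = 0.36×0.35 + 0.31×0.33 + 0.33×0.31
  = 0.1260 + 0.1023 + 0.1023 = 0.3306

0.3306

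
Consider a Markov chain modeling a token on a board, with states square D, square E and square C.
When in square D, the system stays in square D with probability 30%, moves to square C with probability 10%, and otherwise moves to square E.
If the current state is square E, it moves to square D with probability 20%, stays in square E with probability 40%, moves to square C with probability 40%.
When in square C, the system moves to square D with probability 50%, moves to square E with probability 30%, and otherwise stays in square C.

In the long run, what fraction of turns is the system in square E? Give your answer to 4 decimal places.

Let the stationary distribution be π with π = πP and π_1 + π_2 + π_3 = 1.
π_1 = 0.3·π_1 + 0.2·π_2 + 0.5·π_3
π_2 = 0.6·π_1 + 0.4·π_2 + 0.3·π_3
Solving with the normalization constraint gives π = (0.3077, 0.4359, 0.2564).
So the stationary probability of square E is 0.4359.

0.4359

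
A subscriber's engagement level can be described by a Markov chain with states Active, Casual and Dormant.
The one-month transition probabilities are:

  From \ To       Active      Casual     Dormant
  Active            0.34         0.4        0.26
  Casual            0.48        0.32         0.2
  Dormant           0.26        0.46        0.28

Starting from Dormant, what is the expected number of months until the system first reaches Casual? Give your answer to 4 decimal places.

Let t(s) be the expected number of months to first reach Casual from state s, with t(Casual) = 0. Conditioning on the first month:
t(Active) = 1 + 0.34·t(Active) + 0.26·t(Dormant)
t(Dormant) = 1 + 0.26·t(Active) + 0.28·t(Dormant)
Solving: t(Active) = 2.4043, t(Dormant) = 2.2571.
Expected months from Dormant to Casual: 2.2571.

2.2571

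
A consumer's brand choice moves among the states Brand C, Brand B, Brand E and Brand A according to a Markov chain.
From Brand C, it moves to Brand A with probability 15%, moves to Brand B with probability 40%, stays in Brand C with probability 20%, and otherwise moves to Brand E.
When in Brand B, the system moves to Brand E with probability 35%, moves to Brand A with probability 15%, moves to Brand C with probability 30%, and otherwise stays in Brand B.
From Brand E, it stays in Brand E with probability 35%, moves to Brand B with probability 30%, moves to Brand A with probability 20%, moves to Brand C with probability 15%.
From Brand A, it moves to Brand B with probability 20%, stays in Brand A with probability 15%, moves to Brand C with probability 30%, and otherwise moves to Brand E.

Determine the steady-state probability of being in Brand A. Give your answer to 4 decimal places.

0.1664

Let the stationary distribution be π with π = πP and π_1 + π_2 + π_3 + π_4 = 1.
π_1 = 0.2·π_1 + 0.3·π_2 + 0.15·π_3 + 0.3·π_4
π_2 = 0.4·π_1 + 0.2·π_2 + 0.3·π_3 + 0.2·π_4
π_3 = 0.25·π_1 + 0.35·π_2 + 0.35·π_3 + 0.35·π_4
Solving with the normalization constraint gives π = (0.2281, 0.2783, 0.3272, 0.1664).
So the stationary probability of Brand A is 0.1664.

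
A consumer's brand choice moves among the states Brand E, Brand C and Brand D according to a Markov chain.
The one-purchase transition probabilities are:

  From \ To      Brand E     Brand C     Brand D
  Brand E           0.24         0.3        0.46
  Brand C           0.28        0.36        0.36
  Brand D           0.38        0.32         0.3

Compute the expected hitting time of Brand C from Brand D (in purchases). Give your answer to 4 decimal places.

3.1915

Let t(s) be the expected number of purchases to first reach Brand C from state s, with t(Brand C) = 0. Conditioning on the first purchase:
t(Brand E) = 1 + 0.24·t(Brand E) + 0.46·t(Brand D)
t(Brand D) = 1 + 0.38·t(Brand E) + 0.3·t(Brand D)
Solving: t(Brand E) = 3.2475, t(Brand D) = 3.1915.
Expected purchases from Brand D to Brand C: 3.1915.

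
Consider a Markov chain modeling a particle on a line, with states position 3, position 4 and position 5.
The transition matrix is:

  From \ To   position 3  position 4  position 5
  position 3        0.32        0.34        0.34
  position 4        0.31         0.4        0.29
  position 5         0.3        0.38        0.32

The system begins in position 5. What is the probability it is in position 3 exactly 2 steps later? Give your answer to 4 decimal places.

0.3098

Sum over the intermediate state after 1 step:
P = P(position 5→position 3)·P(position 3→position 3) + P(position 5→position 4)·P(position 4→position 3) + P(position 5→position 5)·P(position 5→position 3)
  = 0.3×0.32 + 0.38×0.31 + 0.32×0.3
  = 0.0960 + 0.1178 + 0.0960 = 0.3098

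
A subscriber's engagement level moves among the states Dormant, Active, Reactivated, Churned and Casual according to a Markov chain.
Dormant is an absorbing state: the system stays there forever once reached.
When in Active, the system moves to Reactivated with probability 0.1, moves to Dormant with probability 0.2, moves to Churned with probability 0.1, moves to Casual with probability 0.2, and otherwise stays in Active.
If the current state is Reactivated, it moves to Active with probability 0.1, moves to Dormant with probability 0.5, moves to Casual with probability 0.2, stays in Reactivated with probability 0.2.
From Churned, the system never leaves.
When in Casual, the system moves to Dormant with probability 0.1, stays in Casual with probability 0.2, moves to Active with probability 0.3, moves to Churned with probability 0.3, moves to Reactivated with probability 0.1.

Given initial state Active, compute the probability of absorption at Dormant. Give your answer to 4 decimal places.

Let h(s) be the probability of absorption at Dormant starting from transient state s. Then h(Dormant) = 1 and h(Churned) = 0. By first-step analysis:
h(Active) = 0.2·1 + 0.4·h(Active) + 0.1·h(Reactivated) + 0.1·0 + 0.2·h(Casual)
h(Reactivated) = 0.5·1 + 0.1·h(Active) + 0.2·h(Reactivated) + 0.2·h(Casual)
h(Casual) = 0.1·1 + 0.3·h(Active) + 0.1·h(Reactivated) + 0.3·0 + 0.2·h(Casual)
Solving: h(Active) = 0.6234, h(Reactivated) = 0.8182, h(Casual) = 0.4610.
Starting from Active, the probability is 0.6234.

0.6234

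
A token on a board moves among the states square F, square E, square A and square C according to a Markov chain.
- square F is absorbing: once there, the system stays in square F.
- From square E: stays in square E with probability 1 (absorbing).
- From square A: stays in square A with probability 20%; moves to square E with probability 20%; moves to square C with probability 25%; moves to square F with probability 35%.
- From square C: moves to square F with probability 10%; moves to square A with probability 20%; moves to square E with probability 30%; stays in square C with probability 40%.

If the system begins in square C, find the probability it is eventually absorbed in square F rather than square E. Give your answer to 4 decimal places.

Let h(s) be the probability of absorption at square F starting from transient state s. Then h(square F) = 1 and h(square E) = 0. By first-step analysis:
h(square A) = 0.35·1 + 0.2·0 + 0.2·h(square A) + 0.25·h(square C)
h(square C) = 0.1·1 + 0.3·0 + 0.2·h(square A) + 0.4·h(square C)
Solving: h(square A) = 0.5465, h(square C) = 0.3488.
Starting from square C, the probability is 0.3488.

0.3488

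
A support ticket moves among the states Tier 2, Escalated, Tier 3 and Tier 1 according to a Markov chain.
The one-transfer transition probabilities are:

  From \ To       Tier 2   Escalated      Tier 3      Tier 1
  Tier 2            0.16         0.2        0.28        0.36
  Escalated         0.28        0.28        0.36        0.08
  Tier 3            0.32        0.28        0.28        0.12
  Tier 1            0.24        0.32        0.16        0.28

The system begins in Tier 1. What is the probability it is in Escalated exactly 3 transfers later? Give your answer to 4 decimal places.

0.2687

Propagate the distribution vector 3 transfers from Tier 1.
After 0 transfers: (0.0000, 0.0000, 0.0000, 1.0000)
After 1 transfer: (0.2400, 0.3200, 0.1600, 0.2800)
After 2 transfers: (0.2464, 0.2720, 0.2720, 0.2096)
After 3 transfers: (0.2529, 0.2687, 0.2766, 0.2018)
P(in Escalated after 3 transfers) = 0.2687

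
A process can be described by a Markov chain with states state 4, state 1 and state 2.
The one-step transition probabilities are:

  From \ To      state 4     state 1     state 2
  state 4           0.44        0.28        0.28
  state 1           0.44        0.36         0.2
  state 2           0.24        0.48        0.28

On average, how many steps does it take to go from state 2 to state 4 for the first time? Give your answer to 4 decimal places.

Let t(s) be the expected number of steps to first reach state 4 from state s, with t(state 4) = 0. Conditioning on the first step:
t(state 1) = 1 + 0.36·t(state 1) + 0.2·t(state 2)
t(state 2) = 1 + 0.48·t(state 1) + 0.28·t(state 2)
Solving: t(state 1) = 2.5219, t(state 2) = 3.0702.
Expected steps from state 2 to state 4: 3.0702.

3.0702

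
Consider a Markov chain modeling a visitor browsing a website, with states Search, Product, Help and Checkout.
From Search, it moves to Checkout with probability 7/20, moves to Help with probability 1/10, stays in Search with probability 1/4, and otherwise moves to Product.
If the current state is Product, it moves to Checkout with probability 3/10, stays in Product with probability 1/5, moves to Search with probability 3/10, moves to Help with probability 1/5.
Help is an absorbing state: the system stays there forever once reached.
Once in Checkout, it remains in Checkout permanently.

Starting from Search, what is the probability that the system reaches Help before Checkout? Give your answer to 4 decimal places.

Let h(s) be the probability of absorption at Help starting from transient state s. Then h(Help) = 1 and h(Checkout) = 0. By first-step analysis:
h(Search) = 0.25·h(Search) + 0.3·h(Product) + 0.1·1 + 0.35·0
h(Product) = 0.3·h(Search) + 0.2·h(Product) + 0.2·1 + 0.3·0
Solving: h(Search) = 0.2745, h(Product) = 0.3529.
Starting from Search, the probability is 0.2745.

0.2745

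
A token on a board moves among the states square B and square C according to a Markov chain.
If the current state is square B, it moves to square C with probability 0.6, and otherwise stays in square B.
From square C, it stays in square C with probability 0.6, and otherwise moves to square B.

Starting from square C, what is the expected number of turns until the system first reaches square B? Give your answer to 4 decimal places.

Let t(s) be the expected number of turns to first reach square B from state s, with t(square B) = 0. Conditioning on the first turn:
t(square C) = 1 + 0.6·t(square C)
Solving: t(square C) = 2.5000.
Expected turns from square C to square B: 2.5000.

2.5000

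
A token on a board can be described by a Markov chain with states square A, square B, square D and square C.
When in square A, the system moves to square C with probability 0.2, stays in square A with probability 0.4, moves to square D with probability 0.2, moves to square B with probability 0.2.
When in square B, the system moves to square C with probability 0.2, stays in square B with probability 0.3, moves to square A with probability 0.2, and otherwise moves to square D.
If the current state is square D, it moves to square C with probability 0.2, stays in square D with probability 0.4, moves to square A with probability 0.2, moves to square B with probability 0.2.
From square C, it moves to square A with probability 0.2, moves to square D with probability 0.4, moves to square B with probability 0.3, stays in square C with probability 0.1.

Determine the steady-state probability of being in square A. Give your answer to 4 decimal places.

Let the stationary distribution be π with π = πP and π_1 + π_2 + π_3 + π_4 = 1.
π_1 = 0.4·π_1 + 0.2·π_2 + 0.2·π_3 + 0.2·π_4
π_2 = 0.2·π_1 + 0.3·π_2 + 0.2·π_3 + 0.3·π_4
π_3 = 0.2·π_1 + 0.3·π_2 + 0.4·π_3 + 0.4·π_4
Solving with the normalization constraint gives π = (0.2500, 0.2424, 0.3258, 0.1818).
So the stationary probability of square A is 0.2500.

0.2500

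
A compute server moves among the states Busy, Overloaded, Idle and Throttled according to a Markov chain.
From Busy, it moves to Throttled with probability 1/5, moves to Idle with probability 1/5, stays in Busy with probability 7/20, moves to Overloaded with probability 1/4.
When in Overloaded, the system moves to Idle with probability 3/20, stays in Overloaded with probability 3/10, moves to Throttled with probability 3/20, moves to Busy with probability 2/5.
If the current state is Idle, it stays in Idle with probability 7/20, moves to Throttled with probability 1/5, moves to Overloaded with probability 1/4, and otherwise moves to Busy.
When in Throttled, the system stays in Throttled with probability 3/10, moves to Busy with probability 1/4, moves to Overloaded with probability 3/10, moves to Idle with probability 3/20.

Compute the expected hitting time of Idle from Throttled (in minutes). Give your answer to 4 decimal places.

6.0149

Let t(s) be the expected number of minutes to first reach Idle from state s, with t(Idle) = 0. Conditioning on the first minute:
t(Busy) = 1 + 0.35·t(Busy) + 0.25·t(Overloaded) + 0.2·t(Throttled)
t(Overloaded) = 1 + 0.4·t(Busy) + 0.3·t(Overloaded) + 0.15·t(Throttled)
t(Throttled) = 1 + 0.25·t(Busy) + 0.3·t(Overloaded) + 0.3·t(Throttled)
Solving: t(Busy) = 5.6835, t(Overloaded) = 5.9652, t(Throttled) = 6.0149.
Expected minutes from Throttled to Idle: 6.0149.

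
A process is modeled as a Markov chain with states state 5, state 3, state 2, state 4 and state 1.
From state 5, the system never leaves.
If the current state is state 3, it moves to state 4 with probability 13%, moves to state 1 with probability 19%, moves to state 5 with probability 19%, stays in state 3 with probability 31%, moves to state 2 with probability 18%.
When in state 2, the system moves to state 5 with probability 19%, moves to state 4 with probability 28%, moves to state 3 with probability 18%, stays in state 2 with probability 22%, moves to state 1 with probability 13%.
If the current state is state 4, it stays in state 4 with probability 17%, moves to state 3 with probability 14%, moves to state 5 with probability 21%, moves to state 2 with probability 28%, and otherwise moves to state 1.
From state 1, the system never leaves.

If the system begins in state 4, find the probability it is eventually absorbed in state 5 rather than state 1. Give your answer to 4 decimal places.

Let h(s) be the probability of absorption at state 5 starting from transient state s. Then h(state 5) = 1 and h(state 1) = 0. By first-step analysis:
h(state 3) = 0.19·1 + 0.31·h(state 3) + 0.18·h(state 2) + 0.13·h(state 4) + 0.19·0
h(state 2) = 0.19·1 + 0.18·h(state 3) + 0.22·h(state 2) + 0.28·h(state 4) + 0.13·0
h(state 4) = 0.21·1 + 0.14·h(state 3) + 0.28·h(state 2) + 0.17·h(state 4) + 0.2·0
Solving: h(state 3) = 0.5187, h(state 2) = 0.5524, h(state 4) = 0.5269.
Starting from state 4, the probability is 0.5269.

0.5269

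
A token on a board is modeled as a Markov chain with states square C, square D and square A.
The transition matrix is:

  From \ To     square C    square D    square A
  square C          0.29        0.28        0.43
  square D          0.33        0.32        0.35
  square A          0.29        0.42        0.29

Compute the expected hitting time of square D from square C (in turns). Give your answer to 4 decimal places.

3.0047

Let t(s) be the expected number of turns to first reach square D from state s, with t(square D) = 0. Conditioning on the first turn:
t(square C) = 1 + 0.29·t(square C) + 0.43·t(square A)
t(square A) = 1 + 0.29·t(square C) + 0.29·t(square A)
Solving: t(square C) = 3.0047, t(square A) = 2.6357.
Expected turns from square C to square D: 3.0047.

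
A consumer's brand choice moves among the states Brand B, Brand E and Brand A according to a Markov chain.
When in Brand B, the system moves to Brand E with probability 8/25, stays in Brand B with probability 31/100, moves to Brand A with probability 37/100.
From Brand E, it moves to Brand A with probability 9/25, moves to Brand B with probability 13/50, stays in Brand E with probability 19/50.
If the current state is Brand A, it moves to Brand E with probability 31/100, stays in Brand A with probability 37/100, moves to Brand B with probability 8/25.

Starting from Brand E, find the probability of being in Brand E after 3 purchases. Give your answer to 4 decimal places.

Propagate the distribution vector 3 purchases from Brand E.
After 0 purchases: (0.0000, 1.0000, 0.0000)
After 1 purchase: (0.2600, 0.3800, 0.3600)
After 2 purchases: (0.2946, 0.3392, 0.3662)
After 3 purchases: (0.2967, 0.3367, 0.3666)
P(in Brand E after 3 purchases) = 0.3367

0.3367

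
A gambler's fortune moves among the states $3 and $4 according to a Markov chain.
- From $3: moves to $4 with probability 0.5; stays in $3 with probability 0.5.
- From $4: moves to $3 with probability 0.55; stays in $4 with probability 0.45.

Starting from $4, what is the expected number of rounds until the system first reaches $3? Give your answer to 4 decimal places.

1.8182

Let t(s) be the expected number of rounds to first reach $3 from state s, with t($3) = 0. Conditioning on the first round:
t($4) = 1 + 0.45·t($4)
Solving: t($4) = 1.8182.
Expected rounds from $4 to $3: 1.8182.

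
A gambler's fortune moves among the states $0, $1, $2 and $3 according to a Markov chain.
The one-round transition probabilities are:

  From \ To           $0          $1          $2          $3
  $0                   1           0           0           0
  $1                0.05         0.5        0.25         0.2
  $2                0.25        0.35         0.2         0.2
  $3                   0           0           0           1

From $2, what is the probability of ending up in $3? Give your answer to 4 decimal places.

Let h(s) be the probability of absorption at $3 starting from transient state s. Then h($3) = 1 and h($0) = 0. By first-step analysis:
h($1) = 0.05·0 + 0.5·h($1) + 0.25·h($2) + 0.2·1
h($2) = 0.25·0 + 0.35·h($1) + 0.2·h($2) + 0.2·1
Solving: h($1) = 0.6720, h($2) = 0.5440.
Starting from $2, the probability is 0.5440.

0.5440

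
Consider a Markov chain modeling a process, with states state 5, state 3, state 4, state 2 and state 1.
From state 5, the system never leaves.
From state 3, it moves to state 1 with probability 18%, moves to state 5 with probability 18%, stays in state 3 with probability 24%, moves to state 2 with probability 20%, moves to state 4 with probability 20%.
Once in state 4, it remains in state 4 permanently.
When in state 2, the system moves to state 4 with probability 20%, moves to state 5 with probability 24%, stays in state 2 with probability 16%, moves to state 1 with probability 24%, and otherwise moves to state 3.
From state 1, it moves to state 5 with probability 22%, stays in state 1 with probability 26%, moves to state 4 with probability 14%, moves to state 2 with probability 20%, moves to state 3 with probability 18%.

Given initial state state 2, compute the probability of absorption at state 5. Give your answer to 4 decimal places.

0.5470

Let h(s) be the probability of absorption at state 5 starting from transient state s. Then h(state 5) = 1 and h(state 4) = 0. By first-step analysis:
h(state 3) = 0.18·1 + 0.24·h(state 3) + 0.2·0 + 0.2·h(state 2) + 0.18·h(state 1)
h(state 2) = 0.24·1 + 0.16·h(state 3) + 0.2·0 + 0.16·h(state 2) + 0.24·h(state 1)
h(state 1) = 0.22·1 + 0.18·h(state 3) + 0.14·0 + 0.2·h(state 2) + 0.26·h(state 1)
Solving: h(state 3) = 0.5160, h(state 2) = 0.5470, h(state 1) = 0.5706.
Starting from state 2, the probability is 0.5470.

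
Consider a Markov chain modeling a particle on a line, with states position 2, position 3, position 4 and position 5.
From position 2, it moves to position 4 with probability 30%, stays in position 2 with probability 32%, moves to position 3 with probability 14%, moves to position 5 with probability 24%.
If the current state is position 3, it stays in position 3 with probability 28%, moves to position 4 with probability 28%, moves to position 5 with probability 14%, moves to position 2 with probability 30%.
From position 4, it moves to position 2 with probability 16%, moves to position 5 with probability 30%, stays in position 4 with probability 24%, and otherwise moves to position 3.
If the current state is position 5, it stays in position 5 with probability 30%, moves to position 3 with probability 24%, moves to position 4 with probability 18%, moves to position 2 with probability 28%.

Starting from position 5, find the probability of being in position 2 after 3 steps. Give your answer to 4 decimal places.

0.2658

Propagate the distribution vector 3 steps from position 5.
After 0 steps: (0.0000, 0.0000, 0.0000, 1.0000)
After 1 step: (0.2800, 0.2400, 0.1800, 0.3000)
After 2 steps: (0.2744, 0.2324, 0.2484, 0.2448)
After 3 steps: (0.2658, 0.2368, 0.2511, 0.2464)
P(in position 2 after 3 steps) = 0.2658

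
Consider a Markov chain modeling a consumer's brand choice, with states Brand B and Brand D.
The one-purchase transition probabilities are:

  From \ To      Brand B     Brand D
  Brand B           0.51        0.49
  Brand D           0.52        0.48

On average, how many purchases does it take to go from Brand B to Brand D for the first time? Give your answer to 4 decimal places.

Let t(s) be the expected number of purchases to first reach Brand D from state s, with t(Brand D) = 0. Conditioning on the first purchase:
t(Brand B) = 1 + 0.51·t(Brand B)
Solving: t(Brand B) = 2.0408.
Expected purchases from Brand B to Brand D: 2.0408.

2.0408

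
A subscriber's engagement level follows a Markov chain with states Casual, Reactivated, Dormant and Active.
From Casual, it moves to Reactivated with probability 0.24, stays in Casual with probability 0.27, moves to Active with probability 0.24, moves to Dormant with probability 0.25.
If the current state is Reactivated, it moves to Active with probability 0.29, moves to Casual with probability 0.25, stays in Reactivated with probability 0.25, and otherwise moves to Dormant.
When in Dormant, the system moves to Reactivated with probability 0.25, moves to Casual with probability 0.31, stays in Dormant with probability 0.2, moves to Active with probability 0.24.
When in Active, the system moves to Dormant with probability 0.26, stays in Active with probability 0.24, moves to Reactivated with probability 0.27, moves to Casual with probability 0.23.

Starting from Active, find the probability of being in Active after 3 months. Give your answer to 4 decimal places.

0.2526

Propagate the distribution vector 3 months from Active.
After 0 months: (0.0000, 0.0000, 0.0000, 1.0000)
After 1 month: (0.2300, 0.2700, 0.2600, 0.2400)
After 2 months: (0.2654, 0.2525, 0.2286, 0.2535)
After 3 months: (0.2640, 0.2524, 0.2310, 0.2526)
P(in Active after 3 months) = 0.2526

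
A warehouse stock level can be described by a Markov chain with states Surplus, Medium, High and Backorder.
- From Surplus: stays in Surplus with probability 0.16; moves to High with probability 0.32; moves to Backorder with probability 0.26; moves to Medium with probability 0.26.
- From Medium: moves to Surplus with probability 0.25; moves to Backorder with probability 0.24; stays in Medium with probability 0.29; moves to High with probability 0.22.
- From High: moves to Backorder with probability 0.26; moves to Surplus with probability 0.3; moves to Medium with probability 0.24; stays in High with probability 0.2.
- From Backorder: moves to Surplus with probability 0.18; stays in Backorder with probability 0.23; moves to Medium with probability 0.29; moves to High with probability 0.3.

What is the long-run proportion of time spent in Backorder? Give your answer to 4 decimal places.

Let the stationary distribution be π with π = πP and π_1 + π_2 + π_3 + π_4 = 1.
π_1 = 0.16·π_1 + 0.25·π_2 + 0.3·π_3 + 0.18·π_4
π_2 = 0.26·π_1 + 0.29·π_2 + 0.24·π_3 + 0.29·π_4
π_3 = 0.32·π_1 + 0.22·π_2 + 0.2·π_3 + 0.3·π_4
Solving with the normalization constraint gives π = (0.2253, 0.2704, 0.2572, 0.2472).
So the stationary probability of Backorder is 0.2472.

0.2472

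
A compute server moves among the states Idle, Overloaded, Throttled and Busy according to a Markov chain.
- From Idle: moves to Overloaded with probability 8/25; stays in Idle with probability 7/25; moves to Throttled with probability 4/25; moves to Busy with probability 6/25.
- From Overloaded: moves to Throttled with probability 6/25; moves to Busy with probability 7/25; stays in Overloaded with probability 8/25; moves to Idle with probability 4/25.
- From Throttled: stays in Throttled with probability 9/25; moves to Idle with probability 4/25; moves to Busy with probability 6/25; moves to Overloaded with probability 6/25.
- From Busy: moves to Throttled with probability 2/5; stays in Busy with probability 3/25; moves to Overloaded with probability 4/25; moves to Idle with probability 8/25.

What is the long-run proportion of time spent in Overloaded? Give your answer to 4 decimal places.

Let the stationary distribution be π with π = πP and π_1 + π_2 + π_3 + π_4 = 1.
π_1 = 0.28·π_1 + 0.16·π_2 + 0.16·π_3 + 0.32·π_4
π_2 = 0.32·π_1 + 0.32·π_2 + 0.24·π_3 + 0.16·π_4
π_3 = 0.16·π_1 + 0.24·π_2 + 0.36·π_3 + 0.4·π_4
Solving with the normalization constraint gives π = (0.2225, 0.2608, 0.2932, 0.2236).
So the stationary probability of Overloaded is 0.2608.

0.2608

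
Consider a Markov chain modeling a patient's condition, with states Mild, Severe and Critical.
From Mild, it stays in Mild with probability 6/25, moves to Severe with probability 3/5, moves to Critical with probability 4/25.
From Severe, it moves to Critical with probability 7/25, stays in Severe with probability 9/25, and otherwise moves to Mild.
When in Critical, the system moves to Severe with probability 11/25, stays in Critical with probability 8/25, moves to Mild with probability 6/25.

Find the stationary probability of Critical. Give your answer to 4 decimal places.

Let the stationary distribution be π with π = πP and π_1 + π_2 + π_3 = 1.
π_1 = 0.24·π_1 + 0.36·π_2 + 0.24·π_3
π_2 = 0.6·π_1 + 0.36·π_2 + 0.44·π_3
Solving with the normalization constraint gives π = (0.2941, 0.4510, 0.2549).
So the stationary probability of Critical is 0.2549.

0.2549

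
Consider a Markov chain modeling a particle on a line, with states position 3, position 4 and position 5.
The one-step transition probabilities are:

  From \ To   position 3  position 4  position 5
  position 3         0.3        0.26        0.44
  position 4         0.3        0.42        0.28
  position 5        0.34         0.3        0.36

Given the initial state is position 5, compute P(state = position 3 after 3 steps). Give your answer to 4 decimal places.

0.3145

Propagate the distribution vector 3 steps from position 5.
After 0 steps: (0.0000, 0.0000, 1.0000)
After 1 step: (0.3400, 0.3000, 0.3600)
After 2 steps: (0.3144, 0.3224, 0.3632)
After 3 steps: (0.3145, 0.3261, 0.3594)
P(in position 3 after 3 steps) = 0.3145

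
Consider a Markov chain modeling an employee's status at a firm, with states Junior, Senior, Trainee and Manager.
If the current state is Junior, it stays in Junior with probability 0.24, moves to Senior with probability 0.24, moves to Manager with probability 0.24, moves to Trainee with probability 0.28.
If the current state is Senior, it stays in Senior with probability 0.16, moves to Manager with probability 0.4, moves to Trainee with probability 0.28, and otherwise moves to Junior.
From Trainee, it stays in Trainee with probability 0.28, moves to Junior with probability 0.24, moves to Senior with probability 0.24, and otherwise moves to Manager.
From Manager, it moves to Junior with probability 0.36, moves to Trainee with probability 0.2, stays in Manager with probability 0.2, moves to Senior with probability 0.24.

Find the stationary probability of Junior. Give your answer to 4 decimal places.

Let the stationary distribution be π with π = πP and π_1 + π_2 + π_3 + π_4 = 1.
π_1 = 0.24·π_1 + 0.16·π_2 + 0.24·π_3 + 0.36·π_4
π_2 = 0.24·π_1 + 0.16·π_2 + 0.24·π_3 + 0.24·π_4
π_3 = 0.28·π_1 + 0.28·π_2 + 0.28·π_3 + 0.2·π_4
Solving with the normalization constraint gives π = (0.2540, 0.2222, 0.2588, 0.2650).
So the stationary probability of Junior is 0.2540.

0.2540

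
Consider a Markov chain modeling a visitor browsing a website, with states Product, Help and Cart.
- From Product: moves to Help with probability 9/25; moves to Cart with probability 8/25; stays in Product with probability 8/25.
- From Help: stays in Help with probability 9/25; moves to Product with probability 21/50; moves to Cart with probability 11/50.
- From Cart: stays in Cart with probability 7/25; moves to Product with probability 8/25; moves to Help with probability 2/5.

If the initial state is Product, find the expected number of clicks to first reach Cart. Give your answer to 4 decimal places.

Let t(s) be the expected number of clicks to first reach Cart from state s, with t(Cart) = 0. Conditioning on the first click:
t(Product) = 1 + 0.32·t(Product) + 0.36·t(Help)
t(Help) = 1 + 0.42·t(Product) + 0.36·t(Help)
Solving: t(Product) = 3.5211, t(Help) = 3.8732.
Expected clicks from Product to Cart: 3.5211.

3.5211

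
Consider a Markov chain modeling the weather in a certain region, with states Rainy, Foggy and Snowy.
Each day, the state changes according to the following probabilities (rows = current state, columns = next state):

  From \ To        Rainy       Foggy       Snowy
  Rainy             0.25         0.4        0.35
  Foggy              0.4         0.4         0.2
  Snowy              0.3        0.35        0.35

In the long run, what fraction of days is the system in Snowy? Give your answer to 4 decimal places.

Let the stationary distribution be π with π = πP and π_1 + π_2 + π_3 = 1.
π_1 = 0.25·π_1 + 0.4·π_2 + 0.3·π_3
π_2 = 0.4·π_1 + 0.4·π_2 + 0.35·π_3
Solving with the normalization constraint gives π = (0.3224, 0.3854, 0.2922).
So the stationary probability of Snowy is 0.2922.

0.2922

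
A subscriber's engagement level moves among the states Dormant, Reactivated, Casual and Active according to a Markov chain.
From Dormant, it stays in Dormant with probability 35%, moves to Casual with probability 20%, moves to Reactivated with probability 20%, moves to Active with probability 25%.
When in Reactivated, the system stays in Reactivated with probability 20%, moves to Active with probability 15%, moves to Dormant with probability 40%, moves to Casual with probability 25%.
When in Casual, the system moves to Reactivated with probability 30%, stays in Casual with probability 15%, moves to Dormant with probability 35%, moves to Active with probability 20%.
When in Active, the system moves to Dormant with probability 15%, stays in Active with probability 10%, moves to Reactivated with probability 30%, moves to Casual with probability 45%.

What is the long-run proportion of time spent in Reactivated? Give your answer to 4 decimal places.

0.2432

Let the stationary distribution be π with π = πP and π_1 + π_2 + π_3 + π_4 = 1.
π_1 = 0.35·π_1 + 0.4·π_2 + 0.35·π_3 + 0.15·π_4
π_2 = 0.2·π_1 + 0.2·π_2 + 0.3·π_3 + 0.3·π_4
π_3 = 0.2·π_1 + 0.25·π_2 + 0.15·π_3 + 0.45·π_4
Solving with the normalization constraint gives π = (0.3251, 0.2432, 0.2462, 0.1855).
So the stationary probability of Reactivated is 0.2432.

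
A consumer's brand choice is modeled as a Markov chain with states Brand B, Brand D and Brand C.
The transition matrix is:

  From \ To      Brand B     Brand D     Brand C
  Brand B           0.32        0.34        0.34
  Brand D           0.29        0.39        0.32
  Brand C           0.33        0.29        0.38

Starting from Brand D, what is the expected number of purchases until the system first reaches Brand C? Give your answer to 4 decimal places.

3.0677

Let t(s) be the expected number of purchases to first reach Brand C from state s, with t(Brand C) = 0. Conditioning on the first purchase:
t(Brand B) = 1 + 0.32·t(Brand B) + 0.34·t(Brand D)
t(Brand D) = 1 + 0.29·t(Brand B) + 0.39·t(Brand D)
Solving: t(Brand B) = 3.0044, t(Brand D) = 3.0677.
Expected purchases from Brand D to Brand C: 3.0677.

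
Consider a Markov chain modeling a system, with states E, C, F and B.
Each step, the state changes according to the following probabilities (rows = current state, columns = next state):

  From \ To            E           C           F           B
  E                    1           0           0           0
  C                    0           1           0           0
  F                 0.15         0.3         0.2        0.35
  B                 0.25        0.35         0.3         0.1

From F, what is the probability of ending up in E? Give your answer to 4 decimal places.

0.3618

Let h(s) be the probability of absorption at E starting from transient state s. Then h(E) = 1 and h(C) = 0. By first-step analysis:
h(F) = 0.15·1 + 0.3·0 + 0.2·h(F) + 0.35·h(B)
h(B) = 0.25·1 + 0.35·0 + 0.3·h(F) + 0.1·h(B)
Solving: h(F) = 0.3618, h(B) = 0.3984.
Starting from F, the probability is 0.3618.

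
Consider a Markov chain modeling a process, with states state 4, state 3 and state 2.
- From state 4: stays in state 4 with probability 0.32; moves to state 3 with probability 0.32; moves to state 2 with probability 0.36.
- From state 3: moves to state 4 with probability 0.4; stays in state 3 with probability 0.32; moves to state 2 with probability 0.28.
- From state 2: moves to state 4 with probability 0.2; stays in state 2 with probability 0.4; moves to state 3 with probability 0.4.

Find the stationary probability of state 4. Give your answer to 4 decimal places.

Let the stationary distribution be π with π = πP and π_1 + π_2 + π_3 = 1.
π_1 = 0.32·π_1 + 0.4·π_2 + 0.2·π_3
π_2 = 0.32·π_1 + 0.32·π_2 + 0.4·π_3
Solving with the normalization constraint gives π = (0.3063, 0.3477, 0.3460).
So the stationary probability of state 4 is 0.3063.

0.3063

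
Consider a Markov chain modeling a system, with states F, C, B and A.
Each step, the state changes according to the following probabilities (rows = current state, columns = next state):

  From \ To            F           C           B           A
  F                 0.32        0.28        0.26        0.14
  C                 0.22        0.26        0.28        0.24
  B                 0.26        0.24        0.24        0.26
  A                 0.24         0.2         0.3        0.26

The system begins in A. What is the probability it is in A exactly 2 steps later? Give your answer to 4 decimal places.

Propagate the distribution vector 2 steps from A.
After 0 steps: (0.0000, 0.0000, 0.0000, 1.0000)
After 1 step: (0.2400, 0.2000, 0.3000, 0.2600)
After 2 steps: (0.2612, 0.2432, 0.2684, 0.2272)
P(in A after 2 steps) = 0.2272

0.2272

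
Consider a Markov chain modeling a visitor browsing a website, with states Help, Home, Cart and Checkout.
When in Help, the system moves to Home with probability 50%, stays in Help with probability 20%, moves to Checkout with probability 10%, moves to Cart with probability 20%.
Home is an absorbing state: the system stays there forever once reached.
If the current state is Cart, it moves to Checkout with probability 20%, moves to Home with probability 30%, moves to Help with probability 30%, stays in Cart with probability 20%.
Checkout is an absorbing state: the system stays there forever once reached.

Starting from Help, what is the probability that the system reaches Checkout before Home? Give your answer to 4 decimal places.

0.2069

Let h(s) be the probability of absorption at Checkout starting from transient state s. Then h(Checkout) = 1 and h(Home) = 0. By first-step analysis:
h(Help) = 0.2·h(Help) + 0.5·0 + 0.2·h(Cart) + 0.1·1
h(Cart) = 0.3·h(Help) + 0.3·0 + 0.2·h(Cart) + 0.2·1
Solving: h(Help) = 0.2069, h(Cart) = 0.3276.
Starting from Help, the probability is 0.2069.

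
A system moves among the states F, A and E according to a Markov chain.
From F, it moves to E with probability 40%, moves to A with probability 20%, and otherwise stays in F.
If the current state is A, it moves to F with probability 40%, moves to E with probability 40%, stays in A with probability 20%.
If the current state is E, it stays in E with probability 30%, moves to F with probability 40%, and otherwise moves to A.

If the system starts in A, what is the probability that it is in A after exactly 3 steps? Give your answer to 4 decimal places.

0.2360

Propagate the distribution vector 3 steps from A.
After 0 steps: (0.0000, 1.0000, 0.0000)
After 1 step: (0.4000, 0.2000, 0.4000)
After 2 steps: (0.4000, 0.2400, 0.3600)
After 3 steps: (0.4000, 0.2360, 0.3640)
P(in A after 3 steps) = 0.2360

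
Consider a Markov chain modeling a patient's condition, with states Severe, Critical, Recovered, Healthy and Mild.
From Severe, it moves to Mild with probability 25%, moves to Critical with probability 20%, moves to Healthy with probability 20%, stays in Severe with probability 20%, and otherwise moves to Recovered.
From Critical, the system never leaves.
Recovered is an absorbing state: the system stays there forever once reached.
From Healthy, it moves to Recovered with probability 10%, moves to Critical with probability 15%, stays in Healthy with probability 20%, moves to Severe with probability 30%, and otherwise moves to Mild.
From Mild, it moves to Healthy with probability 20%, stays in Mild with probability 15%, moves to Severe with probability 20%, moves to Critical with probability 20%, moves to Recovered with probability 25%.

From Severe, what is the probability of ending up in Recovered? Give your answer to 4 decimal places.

Let h(s) be the probability of absorption at Recovered starting from transient state s. Then h(Recovered) = 1 and h(Critical) = 0. By first-step analysis:
h(Severe) = 0.2·h(Severe) + 0.2·0 + 0.15·1 + 0.2·h(Healthy) + 0.25·h(Mild)
h(Healthy) = 0.3·h(Severe) + 0.15·0 + 0.1·1 + 0.2·h(Healthy) + 0.25·h(Mild)
h(Mild) = 0.2·h(Severe) + 0.2·0 + 0.25·1 + 0.2·h(Healthy) + 0.15·h(Mild)
Solving: h(Severe) = 0.4613, h(Healthy) = 0.4575, h(Mild) = 0.5103.
Starting from Severe, the probability is 0.4613.

0.4613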